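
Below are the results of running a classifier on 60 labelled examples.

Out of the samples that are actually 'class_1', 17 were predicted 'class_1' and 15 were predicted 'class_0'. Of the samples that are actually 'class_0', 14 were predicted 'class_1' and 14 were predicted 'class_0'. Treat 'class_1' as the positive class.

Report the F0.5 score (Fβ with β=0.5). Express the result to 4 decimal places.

Fβ = (1+β²)·TP / ((1+β²)·TP + β²·FN + FP), with β²=1/4
= 1.25·17 / (1.25·17 + 0.25·15 + 14) = 0.5449

0.5449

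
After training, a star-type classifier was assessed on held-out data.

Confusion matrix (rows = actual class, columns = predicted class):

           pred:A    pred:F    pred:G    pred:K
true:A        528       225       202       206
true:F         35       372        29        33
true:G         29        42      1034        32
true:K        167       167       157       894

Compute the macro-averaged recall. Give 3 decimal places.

Per-class recall (TP/(TP+FN)):
  A: TP=528, FN=225+202+206=633 → 528/1161 = 0.4548
  F: TP=372, FN=35+29+33=97 → 372/469 = 0.7932
  G: TP=1034, FN=29+42+32=103 → 1034/1137 = 0.9094
  K: TP=894, FN=167+167+157=491 → 894/1385 = 0.6455
Macro-recall = mean = (0.4548 + 0.7932 + 0.9094 + 0.6455) / 4 = 0.701

0.701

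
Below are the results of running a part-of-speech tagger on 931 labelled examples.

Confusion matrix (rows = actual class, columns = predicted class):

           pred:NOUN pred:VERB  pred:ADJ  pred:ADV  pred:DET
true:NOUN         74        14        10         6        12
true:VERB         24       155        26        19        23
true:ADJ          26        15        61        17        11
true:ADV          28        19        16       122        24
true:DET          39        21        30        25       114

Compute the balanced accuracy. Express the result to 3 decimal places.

Balanced accuracy = mean of per-class recall.
  NOUN: recall = 74/116 = 0.6379
  VERB: recall = 155/247 = 0.6275
  ADJ: recall = 61/130 = 0.4692
  ADV: recall = 122/209 = 0.5837
  DET: recall = 114/229 = 0.4978
Mean = (0.6379 + 0.6275 + 0.4692 + 0.5837 + 0.4978) / 5 = 0.563

0.563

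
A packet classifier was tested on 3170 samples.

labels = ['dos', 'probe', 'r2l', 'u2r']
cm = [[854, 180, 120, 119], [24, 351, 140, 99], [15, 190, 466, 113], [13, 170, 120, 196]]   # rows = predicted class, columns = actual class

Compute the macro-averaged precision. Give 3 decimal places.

Per-class precision (TP/(TP+FP)):
  dos: TP=854, FP=180+120+119=419 → 854/1273 = 0.6709
  probe: TP=351, FP=24+140+99=263 → 351/614 = 0.5717
  r2l: TP=466, FP=15+190+113=318 → 466/784 = 0.5944
  u2r: TP=196, FP=13+170+120=303 → 196/499 = 0.3928
Macro-precision = mean = (0.6709 + 0.5717 + 0.5944 + 0.3928) / 4 = 0.557

0.557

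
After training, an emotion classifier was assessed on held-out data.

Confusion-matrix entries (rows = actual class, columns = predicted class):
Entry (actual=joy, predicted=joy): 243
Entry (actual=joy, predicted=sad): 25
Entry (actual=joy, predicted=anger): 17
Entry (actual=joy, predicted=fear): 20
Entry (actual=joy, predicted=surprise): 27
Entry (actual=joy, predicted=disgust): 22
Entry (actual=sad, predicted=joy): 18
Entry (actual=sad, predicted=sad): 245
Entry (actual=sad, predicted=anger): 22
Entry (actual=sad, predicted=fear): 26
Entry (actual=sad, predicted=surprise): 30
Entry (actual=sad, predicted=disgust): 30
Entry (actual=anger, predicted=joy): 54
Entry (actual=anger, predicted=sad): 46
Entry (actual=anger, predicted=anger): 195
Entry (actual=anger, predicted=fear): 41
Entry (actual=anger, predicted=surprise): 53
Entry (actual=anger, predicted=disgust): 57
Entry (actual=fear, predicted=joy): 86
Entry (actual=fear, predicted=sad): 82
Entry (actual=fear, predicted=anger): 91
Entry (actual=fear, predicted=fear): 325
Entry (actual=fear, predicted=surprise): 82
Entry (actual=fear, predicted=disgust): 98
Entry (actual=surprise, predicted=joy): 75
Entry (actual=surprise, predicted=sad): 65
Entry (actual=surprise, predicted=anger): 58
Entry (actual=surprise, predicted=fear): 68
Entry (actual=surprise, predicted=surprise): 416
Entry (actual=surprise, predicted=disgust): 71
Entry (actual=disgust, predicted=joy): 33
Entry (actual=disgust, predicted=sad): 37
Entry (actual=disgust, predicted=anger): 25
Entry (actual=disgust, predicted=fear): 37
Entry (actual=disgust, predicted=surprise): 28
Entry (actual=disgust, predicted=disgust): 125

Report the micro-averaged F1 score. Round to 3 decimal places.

0.521

Micro-averaging pools counts across classes: ΣTP=1549, ΣFP=1424, ΣFN=1424.
Micro-F1 score = 2·TP/(2·TP+FP+FN) on pooled counts = 0.521 (equals overall accuracy in single-label multiclass).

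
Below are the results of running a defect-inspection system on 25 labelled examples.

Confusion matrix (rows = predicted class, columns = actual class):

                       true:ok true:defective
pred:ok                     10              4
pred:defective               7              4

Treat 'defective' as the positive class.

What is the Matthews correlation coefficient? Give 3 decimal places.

0.083

MCC = (TP·TN − FP·FN) / √((TP+FP)(TP+FN)(TN+FP)(TN+FN))
Numerator = 4·10 − 7·4 = 12
Denominator = √(11·8·17·14) = √20944 = 144.7204
MCC = 12 / 144.7204 = 0.083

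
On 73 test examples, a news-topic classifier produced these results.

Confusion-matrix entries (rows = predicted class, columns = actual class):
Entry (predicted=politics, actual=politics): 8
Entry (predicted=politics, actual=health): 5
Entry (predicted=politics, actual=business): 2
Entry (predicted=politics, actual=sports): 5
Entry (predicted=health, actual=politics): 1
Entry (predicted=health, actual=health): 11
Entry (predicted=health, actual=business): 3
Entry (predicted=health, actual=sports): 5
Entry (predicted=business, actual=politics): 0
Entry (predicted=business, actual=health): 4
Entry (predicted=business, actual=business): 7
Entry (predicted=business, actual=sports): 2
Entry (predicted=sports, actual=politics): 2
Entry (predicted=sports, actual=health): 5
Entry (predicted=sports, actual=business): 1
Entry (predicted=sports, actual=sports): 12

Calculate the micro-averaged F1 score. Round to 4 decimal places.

Micro-averaging pools counts across classes: ΣTP=38, ΣFP=35, ΣFN=35.
Micro-F1 score = 2·TP/(2·TP+FP+FN) on pooled counts = 0.5205 (equals overall accuracy in single-label multiclass).

0.5205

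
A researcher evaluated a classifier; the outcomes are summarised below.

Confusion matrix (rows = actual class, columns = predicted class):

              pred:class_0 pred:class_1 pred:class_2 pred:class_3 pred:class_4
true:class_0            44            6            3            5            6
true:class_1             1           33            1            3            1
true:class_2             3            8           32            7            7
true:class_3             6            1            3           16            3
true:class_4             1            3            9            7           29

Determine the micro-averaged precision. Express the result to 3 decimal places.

Micro-averaging pools counts across classes: ΣTP=154, ΣFP=84, ΣFN=84.
Micro-precision = TP/(TP+FP) on pooled counts = 0.647 (equals overall accuracy in single-label multiclass).

0.647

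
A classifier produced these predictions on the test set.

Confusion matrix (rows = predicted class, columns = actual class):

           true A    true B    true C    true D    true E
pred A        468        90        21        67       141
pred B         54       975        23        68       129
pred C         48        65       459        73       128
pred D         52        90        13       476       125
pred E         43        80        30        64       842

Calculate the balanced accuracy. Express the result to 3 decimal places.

Balanced accuracy = mean of per-class recall.
  A: recall = 468/665 = 0.7038
  B: recall = 975/1300 = 0.7500
  C: recall = 459/546 = 0.8407
  D: recall = 476/748 = 0.6364
  E: recall = 842/1365 = 0.6168
Mean = (0.7038 + 0.7500 + 0.8407 + 0.6364 + 0.6168) / 5 = 0.710

0.710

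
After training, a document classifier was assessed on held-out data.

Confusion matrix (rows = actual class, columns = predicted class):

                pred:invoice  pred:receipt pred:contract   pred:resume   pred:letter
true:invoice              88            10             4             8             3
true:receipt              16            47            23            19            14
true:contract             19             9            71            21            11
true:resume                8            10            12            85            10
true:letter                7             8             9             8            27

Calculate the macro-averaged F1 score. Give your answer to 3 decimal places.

Per-class F1 score (2·TP/(2·TP+FP+FN)):
  invoice: TP=88, FP=16+19+8+7=50, FN=10+4+8+3=25 → 176/251 = 0.7012
  receipt: TP=47, FP=10+9+10+8=37, FN=16+23+19+14=72 → 94/203 = 0.4631
  contract: TP=71, FP=4+23+12+9=48, FN=19+9+21+11=60 → 142/250 = 0.5680
  resume: TP=85, FP=8+19+21+8=56, FN=8+10+12+10=40 → 170/266 = 0.6391
  letter: TP=27, FP=3+14+11+10=38, FN=7+8+9+8=32 → 54/124 = 0.4355
Macro-F1 score = mean = (0.7012 + 0.4631 + 0.5680 + 0.6391 + 0.4355) / 5 = 0.561

0.561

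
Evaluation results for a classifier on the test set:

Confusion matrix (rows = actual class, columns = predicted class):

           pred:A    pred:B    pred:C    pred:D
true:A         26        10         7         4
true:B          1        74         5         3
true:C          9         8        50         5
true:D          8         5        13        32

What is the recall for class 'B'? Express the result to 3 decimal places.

Treat 'B' as positive and all other classes as negative.
recall = TP/(TP+FN).
B: TP=74, FN=1+5+3=9 → 74/83 = 0.8916

0.892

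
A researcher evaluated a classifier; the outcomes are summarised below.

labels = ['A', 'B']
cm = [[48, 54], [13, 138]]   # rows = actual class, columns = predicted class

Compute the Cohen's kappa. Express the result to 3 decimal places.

0.411

Observed agreement pₒ = trace/N = 186/253 = 0.7352
Expected agreement pₑ = Σ (rowᵢ·colᵢ)/N² = (102·61 + 151·192)/253² = 0.5501
κ = (pₒ − pₑ)/(1 − pₑ) = (0.7352 − 0.5501)/(1 − 0.5501) = 0.411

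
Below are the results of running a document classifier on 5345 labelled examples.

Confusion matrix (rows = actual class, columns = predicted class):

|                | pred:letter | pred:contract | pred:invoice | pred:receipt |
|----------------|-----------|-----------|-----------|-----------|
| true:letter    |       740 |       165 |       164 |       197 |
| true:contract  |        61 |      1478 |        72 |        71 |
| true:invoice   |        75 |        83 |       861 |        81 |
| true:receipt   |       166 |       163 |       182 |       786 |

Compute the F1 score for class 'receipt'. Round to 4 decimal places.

F1 score = 2·TP/(2·TP+FP+FN).
receipt: TP=786, FP=197+71+81=349, FN=166+163+182=511 → 1572/2432 = 0.64638

0.6464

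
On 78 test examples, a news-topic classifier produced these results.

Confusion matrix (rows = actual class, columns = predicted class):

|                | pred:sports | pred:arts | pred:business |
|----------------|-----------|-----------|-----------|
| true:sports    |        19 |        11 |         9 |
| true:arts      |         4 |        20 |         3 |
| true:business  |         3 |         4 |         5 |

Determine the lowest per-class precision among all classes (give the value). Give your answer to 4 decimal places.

Per-class precision (TP/(TP+FP)):
  sports: TP=19, FP=4+3=7 → 19/26 = 0.73077
  arts: TP=20, FP=11+4=15 → 20/35 = 0.57143
  business: TP=5, FP=9+3=12 → 5/17 = 0.29412
Lowest is class 'business' with precision = 0.2941.

0.2941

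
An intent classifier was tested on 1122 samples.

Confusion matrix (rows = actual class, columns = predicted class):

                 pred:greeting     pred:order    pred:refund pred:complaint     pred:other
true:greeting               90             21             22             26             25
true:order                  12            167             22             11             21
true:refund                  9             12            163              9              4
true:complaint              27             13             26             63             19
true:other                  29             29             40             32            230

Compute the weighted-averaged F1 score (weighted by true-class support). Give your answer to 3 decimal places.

0.633

Per-class F1 score (2·TP/(2·TP+FP+FN)):
  greeting: TP=90, FP=12+9+27+29=77, FN=21+22+26+25=94 → 180/351 = 0.5128
  order: TP=167, FP=21+12+13+29=75, FN=12+22+11+21=66 → 334/475 = 0.7032
  refund: TP=163, FP=22+22+26+40=110, FN=9+12+9+4=34 → 326/470 = 0.6936
  complaint: TP=63, FP=26+11+9+32=78, FN=27+13+26+19=85 → 126/289 = 0.4360
  other: TP=230, FP=25+21+4+19=69, FN=29+29+40+32=130 → 460/659 = 0.6980
Weighted-F1 score = Σ (supportᵢ/N)·F1 scoreᵢ with N=1122: (184/1122)·0.5128 + (233/1122)·0.7032 + (197/1122)·0.6936 + (148/1122)·0.4360 + (360/1122)·0.6980 = 0.633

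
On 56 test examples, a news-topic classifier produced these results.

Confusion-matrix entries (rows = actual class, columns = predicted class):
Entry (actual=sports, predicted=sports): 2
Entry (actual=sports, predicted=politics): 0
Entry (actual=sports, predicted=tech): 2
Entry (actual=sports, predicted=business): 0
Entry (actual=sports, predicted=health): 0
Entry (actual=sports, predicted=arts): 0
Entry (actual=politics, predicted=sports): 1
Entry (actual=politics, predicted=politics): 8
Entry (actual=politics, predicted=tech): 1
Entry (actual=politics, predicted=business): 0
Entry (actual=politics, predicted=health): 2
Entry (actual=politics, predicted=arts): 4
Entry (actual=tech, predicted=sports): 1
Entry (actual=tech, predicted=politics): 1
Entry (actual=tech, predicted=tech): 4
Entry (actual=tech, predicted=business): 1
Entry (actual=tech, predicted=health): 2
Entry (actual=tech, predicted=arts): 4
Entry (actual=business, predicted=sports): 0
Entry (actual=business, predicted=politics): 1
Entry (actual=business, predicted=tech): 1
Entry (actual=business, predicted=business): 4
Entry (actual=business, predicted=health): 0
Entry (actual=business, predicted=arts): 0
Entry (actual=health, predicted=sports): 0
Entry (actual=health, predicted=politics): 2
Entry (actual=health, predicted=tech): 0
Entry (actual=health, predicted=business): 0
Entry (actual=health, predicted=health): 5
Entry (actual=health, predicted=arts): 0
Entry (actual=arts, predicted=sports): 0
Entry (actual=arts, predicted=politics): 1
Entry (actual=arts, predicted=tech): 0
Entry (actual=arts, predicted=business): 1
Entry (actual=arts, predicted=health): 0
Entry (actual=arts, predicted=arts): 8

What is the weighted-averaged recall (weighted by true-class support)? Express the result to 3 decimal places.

0.554

Per-class recall (TP/(TP+FN)):
  sports: TP=2, FN=0+2+0+0+0=2 → 2/4 = 0.5000
  politics: TP=8, FN=1+1+0+2+4=8 → 8/16 = 0.5000
  tech: TP=4, FN=1+1+1+2+4=9 → 4/13 = 0.3077
  business: TP=4, FN=0+1+1+0+0=2 → 4/6 = 0.6667
  health: TP=5, FN=0+2+0+0+0=2 → 5/7 = 0.7143
  arts: TP=8, FN=0+1+0+1+0=2 → 8/10 = 0.8000
Weighted-recall = Σ (supportᵢ/N)·recallᵢ with N=56: (4/56)·0.5000 + (16/56)·0.5000 + (13/56)·0.3077 + (6/56)·0.6667 + (7/56)·0.7143 + (10/56)·0.8000 = 0.554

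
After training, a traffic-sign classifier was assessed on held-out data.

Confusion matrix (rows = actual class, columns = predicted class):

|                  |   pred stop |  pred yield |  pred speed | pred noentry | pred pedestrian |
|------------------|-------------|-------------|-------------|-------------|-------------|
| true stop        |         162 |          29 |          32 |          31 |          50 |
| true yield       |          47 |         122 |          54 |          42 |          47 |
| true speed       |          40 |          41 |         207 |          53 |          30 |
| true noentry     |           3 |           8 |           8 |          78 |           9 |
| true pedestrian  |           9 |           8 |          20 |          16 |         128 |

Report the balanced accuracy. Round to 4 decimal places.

0.5850

Balanced accuracy = mean of per-class recall.
  stop: recall = 162/304 = 0.53289
  yield: recall = 122/312 = 0.39103
  speed: recall = 207/371 = 0.55795
  noentry: recall = 78/106 = 0.73585
  pedestrian: recall = 128/181 = 0.70718
Mean = (0.53289 + 0.39103 + 0.55795 + 0.73585 + 0.70718) / 5 = 0.5850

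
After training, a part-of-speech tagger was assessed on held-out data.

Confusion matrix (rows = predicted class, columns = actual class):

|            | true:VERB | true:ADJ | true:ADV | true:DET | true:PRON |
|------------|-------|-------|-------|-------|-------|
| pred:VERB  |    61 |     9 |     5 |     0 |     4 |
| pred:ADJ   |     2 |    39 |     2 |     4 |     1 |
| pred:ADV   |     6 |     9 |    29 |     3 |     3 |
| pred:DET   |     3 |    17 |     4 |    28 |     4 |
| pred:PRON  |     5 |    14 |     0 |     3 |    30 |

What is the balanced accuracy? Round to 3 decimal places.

0.682

Balanced accuracy = mean of per-class recall.
  VERB: recall = 61/77 = 0.7922
  ADJ: recall = 39/88 = 0.4432
  ADV: recall = 29/40 = 0.7250
  DET: recall = 28/38 = 0.7368
  PRON: recall = 30/42 = 0.7143
Mean = (0.7922 + 0.4432 + 0.7250 + 0.7368 + 0.7143) / 5 = 0.682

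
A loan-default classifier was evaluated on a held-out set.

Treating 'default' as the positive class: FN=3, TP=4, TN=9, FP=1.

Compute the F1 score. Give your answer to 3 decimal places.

Precision = TP/(TP+FP) = 4/5 = 0.8000
Recall = TP/(TP+FN) = 4/7 = 0.5714
F1 = 2·TP/(2·TP+FP+FN) = 8/12 = 0.667

0.667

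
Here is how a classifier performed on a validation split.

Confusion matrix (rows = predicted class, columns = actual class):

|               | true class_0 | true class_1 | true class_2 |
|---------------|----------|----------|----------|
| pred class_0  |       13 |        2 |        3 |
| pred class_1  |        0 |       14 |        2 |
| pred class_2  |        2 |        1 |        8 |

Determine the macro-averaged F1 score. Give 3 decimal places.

Per-class F1 score (2·TP/(2·TP+FP+FN)):
  class_0: TP=13, FP=2+3=5, FN=0+2=2 → 26/33 = 0.7879
  class_1: TP=14, FP=0+2=2, FN=2+1=3 → 28/33 = 0.8485
  class_2: TP=8, FP=2+1=3, FN=3+2=5 → 16/24 = 0.6667
Macro-F1 score = mean = (0.7879 + 0.8485 + 0.6667) / 3 = 0.768

0.768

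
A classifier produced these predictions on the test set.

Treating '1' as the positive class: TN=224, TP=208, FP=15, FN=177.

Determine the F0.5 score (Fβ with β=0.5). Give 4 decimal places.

0.8144

Fβ = (1+β²)·TP / ((1+β²)·TP + β²·FN + FP), with β²=1/4
= 1.25·208 / (1.25·208 + 0.25·177 + 15) = 0.8144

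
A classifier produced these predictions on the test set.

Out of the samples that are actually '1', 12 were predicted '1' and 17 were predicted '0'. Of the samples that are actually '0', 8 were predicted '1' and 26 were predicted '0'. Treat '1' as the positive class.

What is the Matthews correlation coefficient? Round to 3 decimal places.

MCC = (TP·TN − FP·FN) / √((TP+FP)(TP+FN)(TN+FP)(TN+FN))
Numerator = 12·26 − 8·17 = 176
Denominator = √(20·29·34·43) = √847960 = 920.8474
MCC = 176 / 920.8474 = 0.191

0.191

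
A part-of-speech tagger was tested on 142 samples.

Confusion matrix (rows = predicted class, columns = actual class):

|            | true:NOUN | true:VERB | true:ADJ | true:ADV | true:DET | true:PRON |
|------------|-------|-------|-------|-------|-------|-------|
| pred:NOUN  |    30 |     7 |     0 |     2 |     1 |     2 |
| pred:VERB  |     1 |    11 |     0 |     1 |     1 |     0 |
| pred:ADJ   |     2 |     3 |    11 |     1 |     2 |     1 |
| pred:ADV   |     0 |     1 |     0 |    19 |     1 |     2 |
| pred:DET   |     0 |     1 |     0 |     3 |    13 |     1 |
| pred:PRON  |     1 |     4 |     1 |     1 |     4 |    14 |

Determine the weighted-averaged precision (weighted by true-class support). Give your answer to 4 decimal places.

Per-class precision (TP/(TP+FP)):
  NOUN: TP=30, FP=7+0+2+1+2=12 → 30/42 = 0.71429
  VERB: TP=11, FP=1+0+1+1+0=3 → 11/14 = 0.78571
  ADJ: TP=11, FP=2+3+1+2+1=9 → 11/20 = 0.55000
  ADV: TP=19, FP=0+1+0+1+2=4 → 19/23 = 0.82609
  DET: TP=13, FP=0+1+0+3+1=5 → 13/18 = 0.72222
  PRON: TP=14, FP=1+4+1+1+4=11 → 14/25 = 0.56000
Weighted-precision = Σ (supportᵢ/N)·precisionᵢ with N=142: (34/142)·0.71429 + (27/142)·0.78571 + (12/142)·0.55000 + (27/142)·0.82609 + (22/142)·0.72222 + (20/142)·0.56000 = 0.7147

0.7147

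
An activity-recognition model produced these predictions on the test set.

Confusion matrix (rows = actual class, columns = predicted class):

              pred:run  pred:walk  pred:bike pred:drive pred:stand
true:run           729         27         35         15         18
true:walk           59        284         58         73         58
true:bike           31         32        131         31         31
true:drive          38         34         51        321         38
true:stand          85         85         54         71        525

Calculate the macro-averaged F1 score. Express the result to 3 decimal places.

0.639

Per-class F1 score (2·TP/(2·TP+FP+FN)):
  run: TP=729, FP=59+31+38+85=213, FN=27+35+15+18=95 → 1458/1766 = 0.8256
  walk: TP=284, FP=27+32+34+85=178, FN=59+58+73+58=248 → 568/994 = 0.5714
  bike: TP=131, FP=35+58+51+54=198, FN=31+32+31+31=125 → 262/585 = 0.4479
  drive: TP=321, FP=15+73+31+71=190, FN=38+34+51+38=161 → 642/993 = 0.6465
  stand: TP=525, FP=18+58+31+38=145, FN=85+85+54+71=295 → 1050/1490 = 0.7047
Macro-F1 score = mean = (0.8256 + 0.5714 + 0.4479 + 0.6465 + 0.7047) / 5 = 0.639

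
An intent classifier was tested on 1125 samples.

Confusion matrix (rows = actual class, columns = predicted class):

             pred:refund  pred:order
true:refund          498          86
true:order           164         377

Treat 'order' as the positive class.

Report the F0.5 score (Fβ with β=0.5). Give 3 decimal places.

Fβ = (1+β²)·TP / ((1+β²)·TP + β²·FN + FP), with β²=1/4
= 1.25·377 / (1.25·377 + 0.25·164 + 86) = 0.788

0.788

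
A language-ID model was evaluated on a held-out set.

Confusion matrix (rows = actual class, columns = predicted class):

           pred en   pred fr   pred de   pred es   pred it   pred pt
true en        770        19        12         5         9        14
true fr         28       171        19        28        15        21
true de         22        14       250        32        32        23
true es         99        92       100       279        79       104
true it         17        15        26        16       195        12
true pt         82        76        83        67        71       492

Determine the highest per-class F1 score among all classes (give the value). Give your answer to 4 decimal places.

Per-class F1 score (2·TP/(2·TP+FP+FN)):
  en: TP=770, FP=28+22+99+17+82=248, FN=19+12+5+9+14=59 → 1540/1847 = 0.83378
  fr: TP=171, FP=19+14+92+15+76=216, FN=28+19+28+15+21=111 → 342/669 = 0.51121
  de: TP=250, FP=12+19+100+26+83=240, FN=22+14+32+32+23=123 → 500/863 = 0.57937
  es: TP=279, FP=5+28+32+16+67=148, FN=99+92+100+79+104=474 → 558/1180 = 0.47288
  it: TP=195, FP=9+15+32+79+71=206, FN=17+15+26+16+12=86 → 390/682 = 0.57185
  pt: TP=492, FP=14+21+23+104+12=174, FN=82+76+83+67+71=379 → 984/1537 = 0.64021
Highest is class 'en' with F1 score = 0.8338.

0.8338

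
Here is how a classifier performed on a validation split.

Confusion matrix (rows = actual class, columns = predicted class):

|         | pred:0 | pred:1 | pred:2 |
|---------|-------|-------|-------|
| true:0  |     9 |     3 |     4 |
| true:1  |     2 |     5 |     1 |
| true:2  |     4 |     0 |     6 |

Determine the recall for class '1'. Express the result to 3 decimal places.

recall = TP/(TP+FN).
1: TP=5, FN=2+1=3 → 5/8 = 0.6250

0.625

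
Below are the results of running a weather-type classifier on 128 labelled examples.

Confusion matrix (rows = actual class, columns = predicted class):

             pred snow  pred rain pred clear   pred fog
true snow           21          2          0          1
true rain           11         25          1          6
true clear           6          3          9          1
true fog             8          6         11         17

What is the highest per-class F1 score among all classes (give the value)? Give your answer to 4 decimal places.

Per-class F1 score (2·TP/(2·TP+FP+FN)):
  snow: TP=21, FP=11+6+8=25, FN=2+0+1=3 → 42/70 = 0.60000
  rain: TP=25, FP=2+3+6=11, FN=11+1+6=18 → 50/79 = 0.63291
  clear: TP=9, FP=0+1+11=12, FN=6+3+1=10 → 18/40 = 0.45000
  fog: TP=17, FP=1+6+1=8, FN=8+6+11=25 → 34/67 = 0.50746
Highest is class 'rain' with F1 score = 0.6329.

0.6329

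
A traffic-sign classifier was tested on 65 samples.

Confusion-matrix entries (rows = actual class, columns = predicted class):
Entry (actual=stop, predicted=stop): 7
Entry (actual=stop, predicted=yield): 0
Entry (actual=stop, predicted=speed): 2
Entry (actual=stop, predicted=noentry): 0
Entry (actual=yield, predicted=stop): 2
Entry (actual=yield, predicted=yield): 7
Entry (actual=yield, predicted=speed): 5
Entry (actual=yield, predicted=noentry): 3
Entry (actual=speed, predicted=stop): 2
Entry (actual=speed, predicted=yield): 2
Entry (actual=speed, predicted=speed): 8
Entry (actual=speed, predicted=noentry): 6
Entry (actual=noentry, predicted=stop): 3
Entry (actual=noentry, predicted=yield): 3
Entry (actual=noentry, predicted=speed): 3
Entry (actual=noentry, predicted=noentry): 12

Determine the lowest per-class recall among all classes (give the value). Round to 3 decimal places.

0.412

Per-class recall (TP/(TP+FN)):
  stop: TP=7, FN=0+2+0=2 → 7/9 = 0.7778
  yield: TP=7, FN=2+5+3=10 → 7/17 = 0.4118
  speed: TP=8, FN=2+2+6=10 → 8/18 = 0.4444
  noentry: TP=12, FN=3+3+3=9 → 12/21 = 0.5714
Lowest is class 'yield' with recall = 0.412.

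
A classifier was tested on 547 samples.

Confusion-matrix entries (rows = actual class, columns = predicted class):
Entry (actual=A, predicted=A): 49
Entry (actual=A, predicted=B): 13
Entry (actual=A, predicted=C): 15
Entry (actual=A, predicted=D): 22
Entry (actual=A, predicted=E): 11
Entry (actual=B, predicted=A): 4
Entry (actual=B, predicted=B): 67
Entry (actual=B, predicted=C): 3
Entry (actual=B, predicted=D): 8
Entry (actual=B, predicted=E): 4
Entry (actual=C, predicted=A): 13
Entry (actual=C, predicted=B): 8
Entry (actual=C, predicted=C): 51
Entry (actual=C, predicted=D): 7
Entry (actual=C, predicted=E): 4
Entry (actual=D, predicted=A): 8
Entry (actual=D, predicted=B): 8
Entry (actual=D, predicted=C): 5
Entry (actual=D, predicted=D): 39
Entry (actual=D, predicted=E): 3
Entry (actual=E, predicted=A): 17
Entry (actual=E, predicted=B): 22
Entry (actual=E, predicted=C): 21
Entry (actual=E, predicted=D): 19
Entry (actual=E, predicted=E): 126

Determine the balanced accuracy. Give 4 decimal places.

Balanced accuracy = mean of per-class recall.
  A: recall = 49/110 = 0.44545
  B: recall = 67/86 = 0.77907
  C: recall = 51/83 = 0.61446
  D: recall = 39/63 = 0.61905
  E: recall = 126/205 = 0.61463
Mean = (0.44545 + 0.77907 + 0.61446 + 0.61905 + 0.61463) / 5 = 0.6145

0.6145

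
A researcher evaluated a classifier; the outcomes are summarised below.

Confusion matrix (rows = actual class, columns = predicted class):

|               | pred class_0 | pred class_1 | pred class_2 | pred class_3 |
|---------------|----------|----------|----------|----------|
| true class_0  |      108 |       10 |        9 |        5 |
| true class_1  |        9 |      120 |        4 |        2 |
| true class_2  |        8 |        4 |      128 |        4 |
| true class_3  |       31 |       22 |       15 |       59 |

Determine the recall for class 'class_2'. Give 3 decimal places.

0.889

Treat 'class_2' as positive and all other classes as negative.
recall = TP/(TP+FN).
class_2: TP=128, FN=8+4+4=16 → 128/144 = 0.8889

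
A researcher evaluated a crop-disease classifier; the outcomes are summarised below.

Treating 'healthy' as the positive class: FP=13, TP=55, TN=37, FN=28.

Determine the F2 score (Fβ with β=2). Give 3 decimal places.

Fβ = (1+β²)·TP / ((1+β²)·TP + β²·FN + FP), with β²=4
= 5·55 / (5·55 + 4·28 + 13) = 0.688

0.688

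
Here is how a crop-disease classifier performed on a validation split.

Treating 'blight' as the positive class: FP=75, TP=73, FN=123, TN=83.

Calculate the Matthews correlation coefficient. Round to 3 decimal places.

MCC = (TP·TN − FP·FN) / √((TP+FP)(TP+FN)(TN+FP)(TN+FN))
Numerator = 73·83 − 75·123 = -3166
Denominator = √(148·196·158·206) = √944152384 = 30727.0627
MCC = -3166 / 30727.0627 = -0.103

-0.103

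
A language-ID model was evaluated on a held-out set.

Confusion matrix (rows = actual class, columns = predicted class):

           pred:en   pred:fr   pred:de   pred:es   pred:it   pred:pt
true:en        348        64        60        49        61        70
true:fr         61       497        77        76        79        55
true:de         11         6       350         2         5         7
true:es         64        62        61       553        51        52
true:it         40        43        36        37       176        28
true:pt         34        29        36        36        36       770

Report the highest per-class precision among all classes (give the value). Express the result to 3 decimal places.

Per-class precision (TP/(TP+FP)):
  en: TP=348, FP=61+11+64+40+34=210 → 348/558 = 0.6237
  fr: TP=497, FP=64+6+62+43+29=204 → 497/701 = 0.7090
  de: TP=350, FP=60+77+61+36+36=270 → 350/620 = 0.5645
  es: TP=553, FP=49+76+2+37+36=200 → 553/753 = 0.7344
  it: TP=176, FP=61+79+5+51+36=232 → 176/408 = 0.4314
  pt: TP=770, FP=70+55+7+52+28=212 → 770/982 = 0.7841
Highest is class 'pt' with precision = 0.784.

0.784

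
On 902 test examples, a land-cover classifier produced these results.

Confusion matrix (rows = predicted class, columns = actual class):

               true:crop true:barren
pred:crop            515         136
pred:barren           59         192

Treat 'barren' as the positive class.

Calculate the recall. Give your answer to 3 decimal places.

0.585

Recall = TP/(TP+FN) = 192/(192+136) = 192/328 = 0.585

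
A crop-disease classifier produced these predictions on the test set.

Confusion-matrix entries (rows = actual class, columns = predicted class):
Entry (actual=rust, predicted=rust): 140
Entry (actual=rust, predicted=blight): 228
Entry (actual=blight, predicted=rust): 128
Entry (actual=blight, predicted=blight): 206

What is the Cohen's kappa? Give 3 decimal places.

-0.003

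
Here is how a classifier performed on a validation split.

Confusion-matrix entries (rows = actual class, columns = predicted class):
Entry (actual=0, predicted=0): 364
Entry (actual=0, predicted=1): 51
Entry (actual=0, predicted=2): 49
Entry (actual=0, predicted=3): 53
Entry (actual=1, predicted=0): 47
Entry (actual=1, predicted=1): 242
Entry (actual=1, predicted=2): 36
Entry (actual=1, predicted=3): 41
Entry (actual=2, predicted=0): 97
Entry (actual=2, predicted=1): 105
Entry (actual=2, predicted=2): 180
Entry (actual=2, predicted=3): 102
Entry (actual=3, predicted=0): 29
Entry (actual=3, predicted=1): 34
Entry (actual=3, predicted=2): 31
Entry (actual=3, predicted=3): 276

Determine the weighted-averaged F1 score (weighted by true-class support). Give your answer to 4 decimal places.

Per-class F1 score (2·TP/(2·TP+FP+FN)):
  0: TP=364, FP=47+97+29=173, FN=51+49+53=153 → 728/1054 = 0.69070
  1: TP=242, FP=51+105+34=190, FN=47+36+41=124 → 484/798 = 0.60652
  2: TP=180, FP=49+36+31=116, FN=97+105+102=304 → 360/780 = 0.46154
  3: TP=276, FP=53+41+102=196, FN=29+34+31=94 → 552/842 = 0.65558
Weighted-F1 score = Σ (supportᵢ/N)·F1 scoreᵢ with N=1737: (517/1737)·0.69070 + (366/1737)·0.60652 + (484/1737)·0.46154 + (370/1737)·0.65558 = 0.6016

0.6016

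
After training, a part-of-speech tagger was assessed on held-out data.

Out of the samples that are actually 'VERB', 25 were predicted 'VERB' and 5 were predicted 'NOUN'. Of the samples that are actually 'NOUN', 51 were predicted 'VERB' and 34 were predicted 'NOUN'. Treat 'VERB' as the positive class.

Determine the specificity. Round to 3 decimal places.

0.400

Specificity = TN/(TN+FP) = 34/(34+51) = 0.400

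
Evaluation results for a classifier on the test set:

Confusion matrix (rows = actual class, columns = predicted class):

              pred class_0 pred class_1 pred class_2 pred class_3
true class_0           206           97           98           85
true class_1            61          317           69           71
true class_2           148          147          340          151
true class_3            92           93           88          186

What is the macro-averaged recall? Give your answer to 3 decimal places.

Per-class recall (TP/(TP+FN)):
  class_0: TP=206, FN=97+98+85=280 → 206/486 = 0.4239
  class_1: TP=317, FN=61+69+71=201 → 317/518 = 0.6120
  class_2: TP=340, FN=148+147+151=446 → 340/786 = 0.4326
  class_3: TP=186, FN=92+93+88=273 → 186/459 = 0.4052
Macro-recall = mean = (0.4239 + 0.6120 + 0.4326 + 0.4052) / 4 = 0.468

0.468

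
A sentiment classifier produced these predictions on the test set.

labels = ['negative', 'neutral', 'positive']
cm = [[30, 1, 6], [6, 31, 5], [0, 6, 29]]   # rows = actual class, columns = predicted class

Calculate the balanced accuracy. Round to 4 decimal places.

0.7925

Balanced accuracy = mean of per-class recall.
  negative: recall = 30/37 = 0.81081
  neutral: recall = 31/42 = 0.73810
  positive: recall = 29/35 = 0.82857
Mean = (0.81081 + 0.73810 + 0.82857) / 3 = 0.7925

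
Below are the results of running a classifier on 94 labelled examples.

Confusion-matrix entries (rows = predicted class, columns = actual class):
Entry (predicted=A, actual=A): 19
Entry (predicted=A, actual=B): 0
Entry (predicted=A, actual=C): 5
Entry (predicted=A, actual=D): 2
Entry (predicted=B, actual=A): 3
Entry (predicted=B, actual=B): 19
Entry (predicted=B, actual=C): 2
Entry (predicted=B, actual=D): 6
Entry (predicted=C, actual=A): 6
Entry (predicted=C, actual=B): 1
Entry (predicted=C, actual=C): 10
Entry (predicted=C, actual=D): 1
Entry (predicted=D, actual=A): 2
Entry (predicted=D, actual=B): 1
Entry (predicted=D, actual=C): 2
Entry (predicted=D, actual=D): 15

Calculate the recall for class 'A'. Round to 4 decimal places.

0.6333

recall = TP/(TP+FN).
A: TP=19, FN=3+6+2=11 → 19/30 = 0.63333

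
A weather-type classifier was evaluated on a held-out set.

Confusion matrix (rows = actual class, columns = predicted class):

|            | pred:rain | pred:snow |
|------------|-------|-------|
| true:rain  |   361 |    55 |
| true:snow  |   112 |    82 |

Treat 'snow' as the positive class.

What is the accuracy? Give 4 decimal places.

Accuracy = (TP+TN)/N = (82+361)/610 = 0.7262

0.7262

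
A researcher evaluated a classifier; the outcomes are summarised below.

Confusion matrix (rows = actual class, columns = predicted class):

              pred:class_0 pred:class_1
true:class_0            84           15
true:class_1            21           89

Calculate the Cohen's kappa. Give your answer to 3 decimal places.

0.656

Observed agreement pₒ = trace/N = 173/209 = 0.8278
Expected agreement pₑ = Σ (rowᵢ·colᵢ)/N² = (99·105 + 110·104)/209² = 0.4999
κ = (pₒ − pₑ)/(1 − pₑ) = (0.8278 − 0.4999)/(1 − 0.4999) = 0.656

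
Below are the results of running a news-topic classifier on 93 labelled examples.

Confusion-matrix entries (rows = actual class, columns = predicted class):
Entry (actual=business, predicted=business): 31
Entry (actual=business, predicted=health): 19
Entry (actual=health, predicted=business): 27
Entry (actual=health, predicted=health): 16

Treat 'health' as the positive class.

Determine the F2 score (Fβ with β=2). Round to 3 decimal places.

0.386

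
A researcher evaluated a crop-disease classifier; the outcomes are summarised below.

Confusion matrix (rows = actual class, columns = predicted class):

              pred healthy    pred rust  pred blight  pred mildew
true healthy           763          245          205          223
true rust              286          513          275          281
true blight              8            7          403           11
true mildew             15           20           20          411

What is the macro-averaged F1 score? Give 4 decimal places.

0.5709

Per-class F1 score (2·TP/(2·TP+FP+FN)):
  healthy: TP=763, FP=286+8+15=309, FN=245+205+223=673 → 1526/2508 = 0.60845
  rust: TP=513, FP=245+7+20=272, FN=286+275+281=842 → 1026/2140 = 0.47944
  blight: TP=403, FP=205+275+20=500, FN=8+7+11=26 → 806/1332 = 0.60511
  mildew: TP=411, FP=223+281+11=515, FN=15+20+20=55 → 822/1392 = 0.59052
Macro-F1 score = mean = (0.60845 + 0.47944 + 0.60511 + 0.59052) / 4 = 0.5709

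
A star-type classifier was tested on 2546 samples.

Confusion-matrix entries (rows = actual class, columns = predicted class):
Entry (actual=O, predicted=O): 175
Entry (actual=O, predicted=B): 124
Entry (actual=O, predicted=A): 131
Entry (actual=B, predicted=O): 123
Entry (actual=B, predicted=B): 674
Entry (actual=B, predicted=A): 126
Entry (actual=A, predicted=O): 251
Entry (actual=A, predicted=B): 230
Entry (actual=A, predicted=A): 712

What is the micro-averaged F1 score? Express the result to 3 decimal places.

0.613

Micro-averaging pools counts across classes: ΣTP=1561, ΣFP=985, ΣFN=985.
Micro-F1 score = 2·TP/(2·TP+FP+FN) on pooled counts = 0.613 (equals overall accuracy in single-label multiclass).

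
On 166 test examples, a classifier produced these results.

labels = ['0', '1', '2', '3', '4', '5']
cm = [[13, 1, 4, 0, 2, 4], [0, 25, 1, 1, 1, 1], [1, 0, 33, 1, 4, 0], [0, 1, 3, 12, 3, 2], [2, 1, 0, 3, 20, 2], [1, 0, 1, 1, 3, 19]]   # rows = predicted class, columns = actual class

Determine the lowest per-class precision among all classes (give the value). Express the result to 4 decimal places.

Per-class precision (TP/(TP+FP)):
  0: TP=13, FP=1+4+0+2+4=11 → 13/24 = 0.54167
  1: TP=25, FP=0+1+1+1+1=4 → 25/29 = 0.86207
  2: TP=33, FP=1+0+1+4+0=6 → 33/39 = 0.84615
  3: TP=12, FP=0+1+3+3+2=9 → 12/21 = 0.57143
  4: TP=20, FP=2+1+0+3+2=8 → 20/28 = 0.71429
  5: TP=19, FP=1+0+1+1+3=6 → 19/25 = 0.76000
Lowest is class '0' with precision = 0.5417.

0.5417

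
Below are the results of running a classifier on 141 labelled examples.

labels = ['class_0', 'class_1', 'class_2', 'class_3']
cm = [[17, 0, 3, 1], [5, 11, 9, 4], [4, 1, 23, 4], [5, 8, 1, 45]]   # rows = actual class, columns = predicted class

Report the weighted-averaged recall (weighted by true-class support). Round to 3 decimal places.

Per-class recall (TP/(TP+FN)):
  class_0: TP=17, FN=0+3+1=4 → 17/21 = 0.8095
  class_1: TP=11, FN=5+9+4=18 → 11/29 = 0.3793
  class_2: TP=23, FN=4+1+4=9 → 23/32 = 0.7188
  class_3: TP=45, FN=5+8+1=14 → 45/59 = 0.7627
Weighted-recall = Σ (supportᵢ/N)·recallᵢ with N=141: (21/141)·0.8095 + (29/141)·0.3793 + (32/141)·0.7188 + (59/141)·0.7627 = 0.681

0.681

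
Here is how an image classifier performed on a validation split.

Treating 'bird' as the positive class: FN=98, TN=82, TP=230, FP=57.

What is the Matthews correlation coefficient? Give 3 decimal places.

0.274

MCC = (TP·TN − FP·FN) / √((TP+FP)(TP+FN)(TN+FP)(TN+FN))
Numerator = 230·82 − 57·98 = 13274
Denominator = √(287·328·139·180) = √2355282720 = 48531.2551
MCC = 13274 / 48531.2551 = 0.274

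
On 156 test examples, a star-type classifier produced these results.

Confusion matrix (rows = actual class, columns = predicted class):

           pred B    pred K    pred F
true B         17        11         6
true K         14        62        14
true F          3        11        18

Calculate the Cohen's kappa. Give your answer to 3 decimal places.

Observed agreement pₒ = trace/N = 97/156 = 0.6218
Expected agreement pₑ = Σ (rowᵢ·colᵢ)/N² = (34·34 + 90·84 + 32·38)/156² = 0.4081
κ = (pₒ − pₑ)/(1 − pₑ) = (0.6218 − 0.4081)/(1 − 0.4081) = 0.361

0.361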